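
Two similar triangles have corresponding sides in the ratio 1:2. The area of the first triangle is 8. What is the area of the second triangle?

For similar figures, the area ratio equals the square of the side ratio.
Side ratio (the first triangle to the second triangle) = 1:2, so area ratio = 1^2:2^2 = 1:4.
If the area of the first triangle is 8, then the area of the second triangle = 8 * (4/1) = 32.

32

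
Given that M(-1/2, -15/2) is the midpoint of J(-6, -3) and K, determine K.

Using the midpoint formula: M = ((x1 + x2)/2, (y1 + y2)/2)
We know M = (-1/2, -15/2) and J = (-6, -3)
For x: -1/2 = (-6 + x2)/2, so x2 = 2*-1/2 - -6 = 5
For y: -15/2 = (-3 + y2)/2, so y2 = 2*-15/2 - -3 = -12
K = (5, -12)

(5, -12)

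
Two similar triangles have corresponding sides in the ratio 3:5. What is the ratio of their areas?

Area ratio = (side ratio)^2 = (3/5)^2 = 9:25.

9:25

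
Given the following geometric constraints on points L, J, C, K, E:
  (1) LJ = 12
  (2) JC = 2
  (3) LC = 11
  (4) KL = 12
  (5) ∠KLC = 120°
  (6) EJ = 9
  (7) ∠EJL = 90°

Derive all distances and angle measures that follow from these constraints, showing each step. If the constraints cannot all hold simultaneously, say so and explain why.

The constraints are consistent.

Step 1: From LJ = 12, JE = 9, and ∠LJE = 90°, by the law of cosines:
  LE² = LJ² + JE² - 2·LJ·JE·cos(90°) = 144 + 81 - 0 = 225
  LE = 15

Step 2: From CL = 11, LK = 12, and ∠CLK = 120°, by the law of cosines:
  CK² = CL² + LK² - 2·CL·LK·cos(120°) = 121 + 144 + 132 = 397
  CK ≈ 19.92

Step 3: From LC = 11, LJ = 12, CJ = 2, by the inverse law of cosines:
  cos(∠CLJ) = (LC² + LJ² - CJ²) / (2·LC·LJ)
  ∠CLJ = 8.65°

Step 4: From JC = 2, JL = 12, CL = 11, by the inverse law of cosines:
  cos(∠CJL) = (JC² + JL² - CL²) / (2·JC·JL)
  ∠CJL = 55.77°

Step 5: From CJ = 2, CL = 11, JL = 12, by the inverse law of cosines:
  cos(∠JCL) = (CJ² + CL² - JL²) / (2·CJ·CL)
  ∠JCL = 115.58°

Step 6: From LE = 15, LJ = 12, EJ = 9, by the inverse law of cosines:
  cos(∠ELJ) = (LE² + LJ² - EJ²) / (2·LE·LJ)
  ∠ELJ = 36.87°

Step 7: From CK = 19.92, CL = 11, KL = 12, by the inverse law of cosines:
  cos(∠KCL) = (CK² + CL² - KL²) / (2·CK·CL)
  ∠KCL = 31.44°

Step 8: From KC = 19.92, KL = 12, CL = 11, by the inverse law of cosines:
  cos(∠CKL) = (KC² + KL² - CL²) / (2·KC·KL)
  ∠CKL = 28.56°

Step 9: From EJ = 9, EL = 15, JL = 12, by the inverse law of cosines:
  cos(∠JEL) = (EJ² + EL² - JL²) / (2·EJ·EL)
  ∠JEL = 53.13°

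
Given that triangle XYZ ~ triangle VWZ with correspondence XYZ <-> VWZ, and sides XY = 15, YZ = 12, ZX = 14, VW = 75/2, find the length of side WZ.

Since the triangles are similar, the ratio of corresponding sides is constant.
Scale factor k = VW / XY = 75/2 / 15 = 5/2
WZ = k * YZ = 5/2 * 12 = 30

30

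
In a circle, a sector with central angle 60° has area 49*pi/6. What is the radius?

The sector covers 60°/360° = 1/6 of the full circle.
Full circle area = 49*pi/6 / 1/6 = 49*pi.
Since full area = πr², we get r² = 49*pi/π = 49, so r = 7.

7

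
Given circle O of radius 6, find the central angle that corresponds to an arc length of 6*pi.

The full circumference is 2πr = 12*pi.
The arc is 6*pi / 12*pi = 1/2 of the full circle.
So the central angle = 1/2 × 360° = 180°.

180°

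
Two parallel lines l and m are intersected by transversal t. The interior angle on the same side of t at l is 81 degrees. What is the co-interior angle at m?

Co-interior angles sum to 180: 180 - 81 = 99 degrees.

99 degrees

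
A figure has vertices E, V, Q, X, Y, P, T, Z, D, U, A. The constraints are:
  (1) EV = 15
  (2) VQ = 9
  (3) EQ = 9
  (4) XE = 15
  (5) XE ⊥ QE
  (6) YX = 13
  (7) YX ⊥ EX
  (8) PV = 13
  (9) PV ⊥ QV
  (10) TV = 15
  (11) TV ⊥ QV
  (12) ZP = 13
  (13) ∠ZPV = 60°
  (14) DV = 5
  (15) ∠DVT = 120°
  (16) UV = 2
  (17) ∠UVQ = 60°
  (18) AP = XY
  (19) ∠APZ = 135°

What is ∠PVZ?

Step 1: By the law of cosines on triangle VPZ: VZ² = 13² + 13² − 2·13·13·cos(60°) = 169, so VZ = 13.
Step 2: By the inverse law of cosines on triangle PVZ: cos(∠PVZ) = (13² + 13² − 13²) / (2·13·13) = 169/338 = 0.5, so ∠PVZ = 60°.

Therefore, the measure of angle ∠PVZ = 60°.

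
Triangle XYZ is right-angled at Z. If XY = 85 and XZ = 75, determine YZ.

Rearranging the Pythagorean theorem to solve for the unknown leg:
leg^2 = hypotenuse^2 - known_leg^2 = 7225 - 5625 = 1600
leg = sqrt(1600) = 40.

40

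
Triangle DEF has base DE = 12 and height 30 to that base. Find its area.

Area = (1/2)(12)(30) = 180

180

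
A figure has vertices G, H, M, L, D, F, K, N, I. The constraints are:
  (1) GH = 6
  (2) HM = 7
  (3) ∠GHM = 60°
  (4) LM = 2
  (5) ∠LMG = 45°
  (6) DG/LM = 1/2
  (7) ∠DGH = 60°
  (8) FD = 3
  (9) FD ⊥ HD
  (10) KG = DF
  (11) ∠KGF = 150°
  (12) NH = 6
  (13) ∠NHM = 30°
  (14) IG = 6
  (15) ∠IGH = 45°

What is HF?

From the given relations: DG = 1/2·LM = 1/2·2 = 1.
Step 1: By the law of cosines on triangle DGH: DH² = 1² + 6² − 2·1·6·cos(60°) = 31, so DH = √31.
Step 2: By the law of cosines on triangle HDF: HF² = √31² + 3² − 2·√31·3·cos(90°) = 40, so HF = 2·√10.

Therefore, the length of HF = 2·√10.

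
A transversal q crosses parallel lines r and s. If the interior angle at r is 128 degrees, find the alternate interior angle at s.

Alternate interior angles are equal: 128 degrees.

128 degrees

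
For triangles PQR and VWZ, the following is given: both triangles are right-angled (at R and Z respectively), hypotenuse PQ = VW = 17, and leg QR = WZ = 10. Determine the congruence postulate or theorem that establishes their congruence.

The given information matches HL: The hypotenuse and one leg of two right triangles are equal (Hypotenuse-Leg).

HL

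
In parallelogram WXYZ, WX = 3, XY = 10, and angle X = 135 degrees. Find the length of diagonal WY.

Law of cosines: d^2 = 3^2 + 10^2 - 2(3)(10)cos(135°) = 30*sqrt(2) + 109, so d = sqrt(30*sqrt(2) + 109).

sqrt(30*sqrt(2) + 109)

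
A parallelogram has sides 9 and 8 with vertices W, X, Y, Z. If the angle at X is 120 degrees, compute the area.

Area = a * b * sin(theta)
Area = 9 * 8 * sin(120 degrees)
Area = 72 * sqrt(3)/2
Area = 36*sqrt(3)

36*sqrt(3)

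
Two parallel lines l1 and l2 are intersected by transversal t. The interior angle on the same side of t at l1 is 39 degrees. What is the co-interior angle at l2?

Co-interior (same-side interior) angles are between the parallel lines on the same side of the transversal.
Unlike corresponding or alternate interior angles, they are supplementary rather than equal.
So the angle = 180 - 39 = 141 degrees.

141 degrees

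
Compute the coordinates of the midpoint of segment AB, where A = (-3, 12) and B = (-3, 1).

The midpoint is the average of the coordinates:
x: (-3 + -3)/2 = -3
y: (12 + 1)/2 = 13/2
Midpoint = (-3, 13/2)

(-3, 13/2)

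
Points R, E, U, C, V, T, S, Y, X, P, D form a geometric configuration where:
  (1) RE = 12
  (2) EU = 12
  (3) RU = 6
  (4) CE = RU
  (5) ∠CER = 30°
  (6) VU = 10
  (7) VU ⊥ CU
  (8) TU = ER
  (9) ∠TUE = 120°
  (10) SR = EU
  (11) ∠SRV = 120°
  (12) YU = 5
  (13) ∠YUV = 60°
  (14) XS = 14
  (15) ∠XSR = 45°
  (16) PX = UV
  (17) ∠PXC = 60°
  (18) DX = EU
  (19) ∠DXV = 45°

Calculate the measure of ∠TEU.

From the given relations: TU = ER = 12.
Step 1: By the law of cosines on triangle EUT: ET² = 12² + 12² − 2·12·12·cos(120°) = 432, so ET = 12·√3.
Step 2: By the inverse law of cosines on triangle TEU: cos(∠TEU) = ((12·√3)² + 12² − 12²) / (2·12·√3·12) = 432/498.83 = 0.866, so ∠TEU = 30°.

Therefore, the measure of angle ∠TEU = 30°.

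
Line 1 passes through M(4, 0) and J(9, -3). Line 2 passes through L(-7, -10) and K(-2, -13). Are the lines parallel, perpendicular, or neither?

Slope of line 1: m1 = (-3 - 0)/(9 - 4) = -3/5 = -3/5
Slope of line 2: m2 = (-13 - -10)/(-2 - -7) = -3/5 = -3/5
m1 = m2, so the lines are parallel.

Parallel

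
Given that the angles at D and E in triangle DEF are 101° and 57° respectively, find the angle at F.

angle F = 180 - 101 - 57 = 22 degrees.

22 degrees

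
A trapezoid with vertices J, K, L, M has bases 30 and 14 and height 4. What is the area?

Area of a trapezoid = (base1 + base2) * height / 2
Area = (30 + 14) * 4 / 2
Area = 44 * 4 / 2
Area = 176 / 2
Area = 88

88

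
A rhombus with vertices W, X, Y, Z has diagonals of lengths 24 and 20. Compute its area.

Area = (24 * 20) / 2 = 480 / 2 = 240

240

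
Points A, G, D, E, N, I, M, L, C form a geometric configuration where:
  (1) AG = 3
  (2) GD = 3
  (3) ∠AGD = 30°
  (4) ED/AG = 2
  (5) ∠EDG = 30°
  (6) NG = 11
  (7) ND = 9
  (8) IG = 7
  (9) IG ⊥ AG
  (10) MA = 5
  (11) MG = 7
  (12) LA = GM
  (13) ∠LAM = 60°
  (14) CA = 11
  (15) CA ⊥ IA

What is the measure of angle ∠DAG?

Step 1: By the law of cosines on triangle AGD: AD² = 3² + 3² − 2·3·3·cos(30°) = 2.41, so AD ≈ 1.55.
Step 2: By the inverse law of cosines on triangle DAG: cos(∠DAG) = (1.55² + 3² − 3²) / (2·1.55·3) = 2.41/9.32 = 0.2588, so ∠DAG = 75°.

Therefore, the measure of angle ∠DAG = 75°.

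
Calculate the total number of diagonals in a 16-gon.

Each of the 16 vertices connects to 13 non-adjacent vertices via diagonals.
Total connections = 16 × 13 = 208, but each diagonal is counted twice.
Number of diagonals = 208 / 2 = 104.

104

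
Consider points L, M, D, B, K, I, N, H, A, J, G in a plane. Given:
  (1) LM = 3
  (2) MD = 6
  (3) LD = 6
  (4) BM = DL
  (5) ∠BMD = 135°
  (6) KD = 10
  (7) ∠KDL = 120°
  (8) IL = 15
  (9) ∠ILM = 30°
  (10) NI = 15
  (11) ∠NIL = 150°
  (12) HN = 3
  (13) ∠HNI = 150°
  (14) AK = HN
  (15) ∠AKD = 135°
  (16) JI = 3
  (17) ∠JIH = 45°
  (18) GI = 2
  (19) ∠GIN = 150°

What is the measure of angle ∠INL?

Step 1: By the law of cosines on triangle NIL: NL² = 15² + 15² − 2·15·15·cos(150°) = 839.71, so NL ≈ 28.98.
Step 2: By the inverse law of cosines on triangle INL: cos(∠INL) = (15² + 28.98² − 15²) / (2·15·28.98) = 839.71/869.33 = 0.9659, so ∠INL = 15°.

Therefore, the measure of angle ∠INL = 15°.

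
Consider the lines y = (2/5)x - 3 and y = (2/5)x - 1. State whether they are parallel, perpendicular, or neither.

Slope of line 1: m1 = 2/5
Slope of line 2: m2 = 2/5
Two lines are parallel if and only if they have equal slopes (or both are vertical).
Here m1 = m2 = 2/5, confirming the lines are parallel.

Parallel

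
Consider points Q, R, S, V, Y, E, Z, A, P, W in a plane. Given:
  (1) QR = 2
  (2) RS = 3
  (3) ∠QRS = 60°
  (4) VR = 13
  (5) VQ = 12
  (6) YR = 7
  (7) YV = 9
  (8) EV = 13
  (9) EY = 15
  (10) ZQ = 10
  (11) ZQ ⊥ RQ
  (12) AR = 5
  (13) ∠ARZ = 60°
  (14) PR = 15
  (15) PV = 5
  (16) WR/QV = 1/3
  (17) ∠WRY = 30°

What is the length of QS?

Step 1: By the law of cosines on triangle QRS: QS² = 2² + 3² − 2·2·3·cos(60°) = 7, so QS = √7.

Therefore, the length of QS = √7.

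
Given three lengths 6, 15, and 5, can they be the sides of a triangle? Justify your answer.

The longest side is 15. The other two sides sum to 5 + 6 = 11.
Since 11 ≤ 15, the two shorter sides cannot reach around to close the triangle.

No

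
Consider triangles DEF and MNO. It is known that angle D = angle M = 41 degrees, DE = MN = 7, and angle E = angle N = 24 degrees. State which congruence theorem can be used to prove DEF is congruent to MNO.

The given information provides:
angle D = angle M = 41 degrees, DE = MN = 7, and angle E = angle N = 24 degrees
This matches the ASA congruence theorem.
Two pairs of corresponding angles and the included side are equal (Angle-Side-Angle).

ASA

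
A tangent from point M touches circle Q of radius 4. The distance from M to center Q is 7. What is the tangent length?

Let T be the point of tangency. Then QT ⊥ MT (radius ⊥ tangent).
In right triangle QTM: QM² = QT² + MT²
7² = 4² + MT²
MT² = 33, MT = sqrt(33)

sqrt(33)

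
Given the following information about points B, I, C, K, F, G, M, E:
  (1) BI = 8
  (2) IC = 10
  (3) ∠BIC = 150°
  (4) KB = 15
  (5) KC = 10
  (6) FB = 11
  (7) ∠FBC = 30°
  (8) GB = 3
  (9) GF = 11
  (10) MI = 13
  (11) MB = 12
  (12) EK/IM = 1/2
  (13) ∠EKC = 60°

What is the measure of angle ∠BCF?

Step 1: By the law of cosines on triangle CIB: CB² = 10² + 8² − 2·10·8·cos(150°) = 302.56, so CB ≈ 17.39.
Step 2: By the law of cosines on triangle CBF: CF² = 17.39² + 11² − 2·17.39·11·cos(30°) = 92.16, so CF ≈ 9.6.
Step 3: By the inverse law of cosines on triangle BCF: cos(∠BCF) = (17.39² + 9.6² − 11²) / (2·17.39·9.6) = 273.72/333.97 = 0.8196, so ∠BCF = 34.95°.

Therefore, the measure of angle ∠BCF = 34.95°.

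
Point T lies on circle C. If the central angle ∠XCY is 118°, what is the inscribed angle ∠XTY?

An inscribed angle intercepts an arc from a point on the circle, while the central angle intercepts the same arc from the center.
The inscribed angle is always half the central angle: 118° / 2 = 59°.

59°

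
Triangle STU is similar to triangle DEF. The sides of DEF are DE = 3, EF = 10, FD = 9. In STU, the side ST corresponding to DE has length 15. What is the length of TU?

k = 15/3 = 5. TU = 5 * 10 = 50.

50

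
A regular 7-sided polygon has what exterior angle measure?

Each exterior angle of a regular n-gon is 360 / n.
For n = 7: 360 / 7 = 360/7 degrees.

360/7 degrees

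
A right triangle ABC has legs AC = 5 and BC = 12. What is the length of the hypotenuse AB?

AB = sqrt(5^2 + 12^2) = sqrt(169) = 13

13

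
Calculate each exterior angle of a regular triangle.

Each exterior angle of a regular n-gon is 360 / n.
For n = 3: 360 / 3 = 120 degrees.

120 degrees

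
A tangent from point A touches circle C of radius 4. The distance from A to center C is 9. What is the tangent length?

Let T be the point of tangency. Then CT ⊥ AT (radius ⊥ tangent).
In right triangle CTA: CA² = CT² + AT²
9² = 4² + AT²
AT² = 65, AT = sqrt(65)

sqrt(65)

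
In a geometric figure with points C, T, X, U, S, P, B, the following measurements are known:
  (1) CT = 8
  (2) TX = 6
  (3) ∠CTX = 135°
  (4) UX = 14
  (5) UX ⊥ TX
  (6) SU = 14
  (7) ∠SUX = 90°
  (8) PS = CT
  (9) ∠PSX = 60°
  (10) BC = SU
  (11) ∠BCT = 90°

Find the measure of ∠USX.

Step 1: By the law of cosines on triangle SUX: SX² = 14² + 14² − 2·14·14·cos(90°) = 392, so SX = 14·√2.
Step 2: By the inverse law of cosines on triangle USX: cos(∠USX) = (14² + (14·√2)² − 14²) / (2·14·14·√2) = 392/554.37 = 0.7071, so ∠USX = 45°.

Therefore, the measure of angle ∠USX = 45°.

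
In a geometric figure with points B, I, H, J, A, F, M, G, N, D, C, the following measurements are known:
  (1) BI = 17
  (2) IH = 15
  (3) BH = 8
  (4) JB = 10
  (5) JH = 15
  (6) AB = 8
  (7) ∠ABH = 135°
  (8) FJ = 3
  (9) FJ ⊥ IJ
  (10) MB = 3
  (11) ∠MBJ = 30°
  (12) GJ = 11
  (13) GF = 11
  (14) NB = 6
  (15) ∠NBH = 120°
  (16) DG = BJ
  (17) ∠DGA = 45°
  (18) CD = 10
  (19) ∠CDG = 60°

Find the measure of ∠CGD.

From the given relations: DG = BJ = 10.
Step 1: By the law of cosines on triangle GDC: GC² = 10² + 10² − 2·10·10·cos(60°) = 100, so GC = 10.
Step 2: By the inverse law of cosines on triangle CGD: cos(∠CGD) = (10² + 10² − 10²) / (2·10·10) = 100/200 = 0.5, so ∠CGD = 60°.

Therefore, the measure of angle ∠CGD = 60°.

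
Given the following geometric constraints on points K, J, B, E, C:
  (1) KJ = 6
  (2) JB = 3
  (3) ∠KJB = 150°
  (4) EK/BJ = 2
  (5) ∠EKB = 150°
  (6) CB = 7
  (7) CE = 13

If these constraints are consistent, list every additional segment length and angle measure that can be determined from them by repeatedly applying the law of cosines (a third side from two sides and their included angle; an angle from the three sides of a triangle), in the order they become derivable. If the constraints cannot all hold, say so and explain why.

The constraints are consistent. Derivable facts, in order:
After 1 step:
- KB ≈ 8.73
After 2 steps:
- BE ≈ 14.24
- ∠BKJ = 9.9°
- ∠JBK = 20.1°
After 3 steps:
- ∠BCE = 85.23°
- ∠BEC = 29.32°
- ∠BEK = 17.84°
- ∠CBE = 65.44°
- ∠EBK = 12.16°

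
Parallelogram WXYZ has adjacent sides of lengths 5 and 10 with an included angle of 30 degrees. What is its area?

Area = a * b * sin(theta)
Area = 5 * 10 * sin(30 degrees)
Area = 50 * 1/2
Area = 25

25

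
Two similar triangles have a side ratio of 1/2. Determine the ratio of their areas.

Area scales with the square of linear dimensions. If every length is multiplied by 1/2, then the area is multiplied by (1/2)^2 = 1/4.
The area ratio is 1:4.

1:4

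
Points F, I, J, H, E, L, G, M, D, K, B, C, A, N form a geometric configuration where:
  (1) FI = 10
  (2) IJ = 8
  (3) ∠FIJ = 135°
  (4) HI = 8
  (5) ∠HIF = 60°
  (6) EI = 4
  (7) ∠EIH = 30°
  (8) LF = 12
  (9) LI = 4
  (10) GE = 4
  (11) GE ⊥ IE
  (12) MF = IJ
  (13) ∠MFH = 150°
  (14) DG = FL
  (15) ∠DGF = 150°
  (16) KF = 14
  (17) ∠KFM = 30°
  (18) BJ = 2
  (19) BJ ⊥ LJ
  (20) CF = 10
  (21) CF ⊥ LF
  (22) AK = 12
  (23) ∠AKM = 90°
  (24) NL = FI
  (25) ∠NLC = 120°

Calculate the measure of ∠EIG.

Step 1: By the law of cosines on triangle IEG: IG² = 4² + 4² − 2·4·4·cos(90°) = 32, so IG = 4·√2.
Step 2: By the inverse law of cosines on triangle EIG: cos(∠EIG) = (4² + (4·√2)² − 4²) / (2·4·4·√2) = 32/45.25 = 0.7071, so ∠EIG = 45°.

Therefore, the measure of angle ∠EIG = 45°.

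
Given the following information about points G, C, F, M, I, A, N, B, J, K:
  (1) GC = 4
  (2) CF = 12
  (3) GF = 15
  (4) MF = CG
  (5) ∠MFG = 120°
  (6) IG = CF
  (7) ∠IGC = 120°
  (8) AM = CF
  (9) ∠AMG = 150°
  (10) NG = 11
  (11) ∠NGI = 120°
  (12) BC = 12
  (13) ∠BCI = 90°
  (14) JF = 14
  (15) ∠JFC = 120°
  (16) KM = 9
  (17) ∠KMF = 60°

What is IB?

From the given relations: IG = CF = 12.
Step 1: By the law of cosines on triangle CGI: CI² = 4² + 12² − 2·4·12·cos(120°) = 208, so CI = 4·√13.
Step 2: By the law of cosines on triangle ICB: IB² = (4·√13)² + 12² − 2·4·√13·12·cos(90°) = 352, so IB = 4·√22.

Therefore, the length of IB = 4·√22.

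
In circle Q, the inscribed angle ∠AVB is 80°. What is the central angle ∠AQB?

The inscribed angle theorem states that a central angle is always twice any inscribed angle that subtends the same arc.
Since the inscribed angle is 80°, the central angle = 2 × 80° = 160°.

160°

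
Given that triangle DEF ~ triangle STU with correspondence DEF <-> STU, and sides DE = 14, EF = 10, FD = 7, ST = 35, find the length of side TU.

k = 35/14 = 5/2. TU = 5/2 * 10 = 25.

25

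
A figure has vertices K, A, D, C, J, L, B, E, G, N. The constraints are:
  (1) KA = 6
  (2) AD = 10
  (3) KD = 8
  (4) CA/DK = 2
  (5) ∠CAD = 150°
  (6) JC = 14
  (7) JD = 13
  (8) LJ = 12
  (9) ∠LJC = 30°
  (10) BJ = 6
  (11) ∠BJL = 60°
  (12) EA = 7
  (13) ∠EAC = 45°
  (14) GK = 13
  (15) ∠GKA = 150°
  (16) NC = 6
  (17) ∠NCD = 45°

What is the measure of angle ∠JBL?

Step 1: By the law of cosines on triangle BJL: BL² = 6² + 12² − 2·6·12·cos(60°) = 108, so BL = 6·√3.
Step 2: By the inverse law of cosines on triangle JBL: cos(∠JBL) = (6² + (6·√3)² − 12²) / (2·6·6·√3) = 0/124.71 = 0, so ∠JBL = 90°.

Therefore, the measure of angle ∠JBL = 90°.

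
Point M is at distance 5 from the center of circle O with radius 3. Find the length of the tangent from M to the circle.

The tangent, radius, and line from the external point to the center form a right triangle.
The right angle is where the tangent meets the radius.
By the Pythagorean theorem: tangent² + 3² = 5²
tangent² = 25 - 9 = 16
tangent = 4

4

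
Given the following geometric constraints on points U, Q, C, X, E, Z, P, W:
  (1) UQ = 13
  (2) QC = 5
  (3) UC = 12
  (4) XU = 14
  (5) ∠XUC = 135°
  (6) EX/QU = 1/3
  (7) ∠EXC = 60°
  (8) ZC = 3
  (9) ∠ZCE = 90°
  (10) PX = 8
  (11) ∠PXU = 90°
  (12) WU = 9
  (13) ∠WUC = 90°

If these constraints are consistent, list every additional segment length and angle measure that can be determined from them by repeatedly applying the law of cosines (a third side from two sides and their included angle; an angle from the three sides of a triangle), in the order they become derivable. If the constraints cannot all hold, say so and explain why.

The constraints are consistent. Derivable facts, in order:
After 1 step:
- CW = 15
- CX ≈ 24.03
- UP = 2·√65
- ∠CQU = 67.38°
- ∠CUQ = 22.62°
- ∠QCU = 90°
After 2 steps:
- CE ≈ 22.19
- ∠CWU = 53.13°
- ∠CXU = 20.68°
- ∠PUX = 29.74°
- ∠UCW = 36.87°
- ∠UCX = 24.32°
- ∠UPX = 60.26°
After 3 steps:
- EZ ≈ 22.39
- ∠CEX = 110.26°
- ∠ECX = 9.74°
After 4 steps:
- ∠CEZ = 7.7°
- ∠CZE = 82.3°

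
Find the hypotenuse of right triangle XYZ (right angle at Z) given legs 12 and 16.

XY = sqrt(12^2 + 16^2) = sqrt(400) = 20

20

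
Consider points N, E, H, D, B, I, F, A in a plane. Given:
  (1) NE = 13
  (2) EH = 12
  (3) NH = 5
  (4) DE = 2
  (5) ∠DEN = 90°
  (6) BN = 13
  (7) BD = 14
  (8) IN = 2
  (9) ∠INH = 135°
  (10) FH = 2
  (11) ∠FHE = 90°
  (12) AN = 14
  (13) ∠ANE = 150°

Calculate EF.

Step 1: By the law of cosines on triangle EHF: EF² = 12² + 2² − 2·12·2·cos(90°) = 148, so EF = 2·√37.

Therefore, the length of EF = 2·√37.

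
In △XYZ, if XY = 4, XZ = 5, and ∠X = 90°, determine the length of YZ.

Since angle X = 90°, this is a right triangle and the law of cosines reduces to the Pythagorean theorem.
YZ^2 = 4^2 + 5^2 = 41
YZ = sqrt(41)

sqrt(41)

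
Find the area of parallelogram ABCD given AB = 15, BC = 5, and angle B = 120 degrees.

The area of a parallelogram equals the product of two adjacent sides times the sine of the included angle.
This is because the height equals 5 * sin(120°) = 5*sqrt(3)/2.
Area = 15 * 5*sqrt(3)/2 = 75*sqrt(3)/2

75*sqrt(3)/2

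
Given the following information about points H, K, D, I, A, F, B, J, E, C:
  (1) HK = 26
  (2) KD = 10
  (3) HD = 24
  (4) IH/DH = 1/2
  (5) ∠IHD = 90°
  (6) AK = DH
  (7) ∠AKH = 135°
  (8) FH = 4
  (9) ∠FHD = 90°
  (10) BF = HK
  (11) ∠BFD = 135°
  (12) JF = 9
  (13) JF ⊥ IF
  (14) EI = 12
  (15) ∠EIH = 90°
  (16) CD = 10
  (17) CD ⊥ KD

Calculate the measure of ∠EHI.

From the given relations: IH = 1/2·DH = 1/2·24 = 12.
Step 1: By the law of cosines on triangle HIE: HE² = 12² + 12² − 2·12·12·cos(90°) = 288, so HE = 12·√2.
Step 2: By the inverse law of cosines on triangle EHI: cos(∠EHI) = ((12·√2)² + 12² − 12²) / (2·12·√2·12) = 288/407.29 = 0.7071, so ∠EHI = 45°.

Therefore, the measure of angle ∠EHI = 45°.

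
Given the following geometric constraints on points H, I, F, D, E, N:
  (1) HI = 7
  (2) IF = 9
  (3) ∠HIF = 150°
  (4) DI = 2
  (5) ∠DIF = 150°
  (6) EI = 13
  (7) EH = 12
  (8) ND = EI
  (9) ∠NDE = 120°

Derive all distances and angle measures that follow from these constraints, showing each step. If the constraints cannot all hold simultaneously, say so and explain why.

The constraints are consistent.

From the given relations:
  ND = EI = 13

Step 1: From HI = 7, IF = 9, and ∠HIF = 150°, by the law of cosines:
  HF² = HI² + IF² - 2·HI·IF·cos(150°) = 49 + 81 + 109.1 = 239.1
  HF ≈ 15.46

Step 2: From FI = 9, ID = 2, and ∠FID = 150°, by the law of cosines:
  FD² = FI² + ID² - 2·FI·ID·cos(150°) = 81 + 4 + 31.18 = 116.2
  FD ≈ 10.78

Step 3: From HE = 12, HI = 7, EI = 13, by the inverse law of cosines:
  cos(∠EHI) = (HE² + HI² - EI²) / (2·HE·HI)
  ∠EHI = 81.79°

Step 4: From IE = 13, IH = 7, EH = 12, by the inverse law of cosines:
  cos(∠EIH) = (IE² + IH² - EH²) / (2·IE·IH)
  ∠EIH = 66.01°

Step 5: From EH = 12, EI = 13, HI = 7, by the inverse law of cosines:
  cos(∠HEI) = (EH² + EI² - HI²) / (2·EH·EI)
  ∠HEI = 32.2°

Step 6: From HF = 15.46, HI = 7, FI = 9, by the inverse law of cosines:
  cos(∠FHI) = (HF² + HI² - FI²) / (2·HF·HI)
  ∠FHI = 16.92°

Step 7: From FD = 10.78, FI = 9, DI = 2, by the inverse law of cosines:
  cos(∠DFI) = (FD² + FI² - DI²) / (2·FD·FI)
  ∠DFI = 5.32°

Step 8: From FH = 15.46, FI = 9, HI = 7, by the inverse law of cosines:
  cos(∠HFI) = (FH² + FI² - HI²) / (2·FH·FI)
  ∠HFI = 13.08°

Step 9: From DF = 10.78, DI = 2, FI = 9, by the inverse law of cosines:
  cos(∠FDI) = (DF² + DI² - FI²) / (2·DF·DI)
  ∠FDI = 24.68°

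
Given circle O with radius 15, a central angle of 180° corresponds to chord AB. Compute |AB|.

Chord length = 2r sin(θ/2)
= 2 × 15 × sin(180°/2)
= 2 × 15 × sin(90°)
= 30

30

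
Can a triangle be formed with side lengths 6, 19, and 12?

No.
The triangle inequality is violated: 6 + 12 = 18 ≤ 19.
These lengths cannot form a triangle.

No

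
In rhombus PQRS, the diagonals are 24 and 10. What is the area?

Area = (24 * 10) / 2 = 240 / 2 = 120

120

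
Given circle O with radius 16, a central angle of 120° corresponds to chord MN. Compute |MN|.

Chord length = 2r sin(θ/2)
= 2 × 16 × sin(120°/2)
= 2 × 16 × sin(60°)
= 16*sqrt(3)

16*sqrt(3)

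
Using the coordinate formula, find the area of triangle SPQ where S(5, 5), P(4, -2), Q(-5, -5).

Shoelace: Area = (1/2)|5(-2--5) + 4(-5-5) + -5(5--2)| = (1/2)(60) = 30

30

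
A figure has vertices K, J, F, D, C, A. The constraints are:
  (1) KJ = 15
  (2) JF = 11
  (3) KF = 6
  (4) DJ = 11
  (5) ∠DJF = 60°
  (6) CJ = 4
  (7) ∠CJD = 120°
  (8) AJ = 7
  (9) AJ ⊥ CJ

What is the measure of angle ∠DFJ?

Step 1: By the law of cosines on triangle FJD: FD² = 11² + 11² − 2·11·11·cos(60°) = 121, so FD = 11.
Step 2: By the inverse law of cosines on triangle DFJ: cos(∠DFJ) = (11² + 11² − 11²) / (2·11·11) = 121/242 = 0.5, so ∠DFJ = 60°.

Therefore, the measure of angle ∠DFJ = 60°.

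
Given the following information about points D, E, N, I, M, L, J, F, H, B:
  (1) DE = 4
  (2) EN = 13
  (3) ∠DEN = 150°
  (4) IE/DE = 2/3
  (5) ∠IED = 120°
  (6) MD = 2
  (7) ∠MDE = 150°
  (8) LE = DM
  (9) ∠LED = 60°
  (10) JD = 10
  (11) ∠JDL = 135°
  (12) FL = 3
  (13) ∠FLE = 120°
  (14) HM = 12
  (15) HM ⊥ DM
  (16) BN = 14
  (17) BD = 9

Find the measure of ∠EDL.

From the given relations: LE = DM = 2.
Step 1: By the law of cosines on triangle DEL: DL² = 4² + 2² − 2·4·2·cos(60°) = 12, so DL = 2·√3.
Step 2: By the inverse law of cosines on triangle EDL: cos(∠EDL) = (4² + (2·√3)² − 2²) / (2·4·2·√3) = 24/27.71 = 0.866, so ∠EDL = 30°.

Therefore, the measure of angle ∠EDL = 30°.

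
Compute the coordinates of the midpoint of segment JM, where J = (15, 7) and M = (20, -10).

The midpoint is the point halfway along the segment.
Move half the horizontal distance: 15 + (20 - 15)/2 = 15 + 5/2 = 35/2
Move half the vertical distance: 7 + (-10 - 7)/2 = 7 + -17/2 = -3/2
Midpoint = (35/2, -3/2)

(35/2, -3/2)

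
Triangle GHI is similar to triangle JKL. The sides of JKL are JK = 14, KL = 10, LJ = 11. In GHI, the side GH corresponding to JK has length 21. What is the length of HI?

k = 21/14 = 3/2. HI = 3/2 * 10 = 15.

15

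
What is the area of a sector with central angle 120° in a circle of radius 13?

Sector area = π(13²)(1/3) = 169*pi/3

169*pi/3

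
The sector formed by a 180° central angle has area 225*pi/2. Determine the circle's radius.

Sector area A = πr² × θ/360, so r² = 360A / (πθ).
r² = 360 × 225*pi/2 / (π × 180)
r² = 225
r = 15

15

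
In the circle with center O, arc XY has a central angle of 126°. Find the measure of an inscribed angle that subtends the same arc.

Inscribed angle = 126° / 2 = 63° (inscribed angle theorem).

63°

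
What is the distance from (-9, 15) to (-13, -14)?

d = sqrt((-13 - -9)^2 + (-14 - 15)^2)
d = sqrt(-4^2 + -29^2)
d = sqrt(16 + 841)
d = sqrt(857)

sqrt(857)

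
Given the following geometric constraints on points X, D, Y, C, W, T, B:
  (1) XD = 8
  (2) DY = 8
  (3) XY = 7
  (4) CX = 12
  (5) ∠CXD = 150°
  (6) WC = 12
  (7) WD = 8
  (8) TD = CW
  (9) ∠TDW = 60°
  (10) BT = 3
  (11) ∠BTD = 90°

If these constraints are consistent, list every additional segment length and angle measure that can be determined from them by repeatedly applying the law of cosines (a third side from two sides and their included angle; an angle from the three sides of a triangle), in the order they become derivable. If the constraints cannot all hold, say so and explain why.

The constraints are consistent. Derivable facts, in order:
After 1 step:
- DB = 3·√17
- DC ≈ 19.35
- WT = 4·√7
- ∠DXY = 64.06°
- ∠DYX = 64.06°
- ∠XDY = 51.89°
After 2 steps:
- ∠BDT = 14.04°
- ∠CDW = 18.07°
- ∠CDX = 18.07°
- ∠CWD = 150°
- ∠DBT = 75.96°
- ∠DCW = 11.93°
- ∠DCX = 11.93°
- ∠DTW = 40.89°
- ∠DWT = 79.11°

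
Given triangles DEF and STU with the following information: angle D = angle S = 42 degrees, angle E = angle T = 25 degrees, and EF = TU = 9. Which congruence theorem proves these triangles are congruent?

The given information matches AAS: Two pairs of corresponding angles and a non-included side are equal (Angle-Angle-Side).

AAS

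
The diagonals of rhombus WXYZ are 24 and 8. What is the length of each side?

In a rhombus, the diagonals bisect each other perpendicularly, creating four congruent right triangles.
Each triangle has legs 12 (half of 24) and 4 (half of 8).
The hypotenuse of each right triangle is a side of the rhombus:
side = sqrt(12^2 + 4^2) = sqrt(160) = 4*sqrt(10)

4*sqrt(10)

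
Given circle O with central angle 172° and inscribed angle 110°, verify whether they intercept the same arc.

By the inscribed angle theorem, the inscribed angle for a central angle of 172° should be 172° / 2 = 86°.
The given inscribed angle is 110°, which does not equal 86°.
Therefore, no, they do not correspond to the same arc.

No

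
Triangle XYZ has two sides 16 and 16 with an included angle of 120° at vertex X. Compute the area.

Area = (1/2) * XY * XZ * sin(X)
Area = (1/2) * 16 * 16 * sin(120°)
Area = (1/2) * 16 * 16 * sqrt(3)/2
Area = 64*sqrt(3)

64*sqrt(3)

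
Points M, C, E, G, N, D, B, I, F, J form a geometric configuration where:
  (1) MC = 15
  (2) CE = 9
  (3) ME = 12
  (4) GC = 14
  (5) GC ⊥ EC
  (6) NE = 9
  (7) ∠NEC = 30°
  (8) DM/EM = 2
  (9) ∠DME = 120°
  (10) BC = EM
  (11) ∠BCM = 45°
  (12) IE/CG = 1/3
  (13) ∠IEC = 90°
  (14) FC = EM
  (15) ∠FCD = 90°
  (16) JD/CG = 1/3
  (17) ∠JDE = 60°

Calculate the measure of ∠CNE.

Step 1: By the law of cosines on triangle NEC: NC² = 9² + 9² − 2·9·9·cos(30°) = 21.7, so NC ≈ 4.66.
Step 2: By the inverse law of cosines on triangle CNE: cos(∠CNE) = (4.66² + 9² − 9²) / (2·4.66·9) = 21.7/83.86 = 0.2588, so ∠CNE = 75°.

Therefore, the measure of angle ∠CNE = 75°.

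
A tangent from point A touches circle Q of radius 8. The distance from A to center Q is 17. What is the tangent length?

Let T be the point of tangency. Then QT ⊥ AT (radius ⊥ tangent).
In right triangle QTA: QA² = QT² + AT²
17² = 8² + AT²
AT² = 225, AT = 15

15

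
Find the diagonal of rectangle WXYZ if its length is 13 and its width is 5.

A rectangle's diagonal splits it into two right triangles, with the diagonal as the hypotenuse.
By the Pythagorean theorem, d^2 = 13^2 + 5^2 = 194.
Therefore d = sqrt(194).

sqrt(194)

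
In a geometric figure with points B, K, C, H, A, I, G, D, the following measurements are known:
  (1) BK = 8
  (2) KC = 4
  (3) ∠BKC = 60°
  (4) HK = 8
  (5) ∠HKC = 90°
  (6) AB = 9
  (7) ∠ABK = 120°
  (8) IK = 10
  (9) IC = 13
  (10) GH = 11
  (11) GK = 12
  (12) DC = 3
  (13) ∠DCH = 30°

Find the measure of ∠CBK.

Step 1: By the law of cosines on triangle BKC: BC² = 8² + 4² − 2·8·4·cos(60°) = 48, so BC = 4·√3.
Step 2: By the inverse law of cosines on triangle CBK: cos(∠CBK) = ((4·√3)² + 8² − 4²) / (2·4·√3·8) = 96/110.85 = 0.866, so ∠CBK = 30°.

Therefore, the measure of angle ∠CBK = 30°.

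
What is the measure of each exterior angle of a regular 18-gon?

Each exterior angle of a regular n-gon is 360 / n.
For n = 18: 360 / 18 = 20 degrees.

20 degrees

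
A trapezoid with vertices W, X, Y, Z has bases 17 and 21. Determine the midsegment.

midsegment = (17 + 21) / 2 = 38 / 2 = 19

19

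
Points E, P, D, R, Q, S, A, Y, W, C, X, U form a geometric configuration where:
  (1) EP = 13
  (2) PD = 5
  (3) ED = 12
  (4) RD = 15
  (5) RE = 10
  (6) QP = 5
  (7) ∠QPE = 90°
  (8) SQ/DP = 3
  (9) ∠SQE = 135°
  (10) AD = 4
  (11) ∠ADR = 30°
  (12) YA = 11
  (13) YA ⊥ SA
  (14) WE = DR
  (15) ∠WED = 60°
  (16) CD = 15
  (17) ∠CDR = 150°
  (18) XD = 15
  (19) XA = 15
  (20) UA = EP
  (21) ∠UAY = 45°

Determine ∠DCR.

Step 1: By the law of cosines on triangle CDR: CR² = 15² + 15² − 2·15·15·cos(150°) = 839.71, so CR ≈ 28.98.
Step 2: By the inverse law of cosines on triangle DCR: cos(∠DCR) = (15² + 28.98² − 15²) / (2·15·28.98) = 839.71/869.33 = 0.9659, so ∠DCR = 15°.

Therefore, the measure of angle ∠DCR = 15°.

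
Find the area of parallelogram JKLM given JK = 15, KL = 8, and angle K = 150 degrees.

Area = a * b * sin(theta)
Area = 15 * 8 * sin(150 degrees)
Area = 120 * 1/2
Area = 60

60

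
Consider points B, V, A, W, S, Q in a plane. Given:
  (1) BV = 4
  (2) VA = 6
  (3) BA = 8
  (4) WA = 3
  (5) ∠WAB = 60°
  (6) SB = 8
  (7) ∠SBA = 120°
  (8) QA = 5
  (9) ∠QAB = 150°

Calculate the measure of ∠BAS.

Step 1: By the law of cosines on triangle ABS: AS² = 8² + 8² − 2·8·8·cos(120°) = 192, so AS = 8·√3.
Step 2: By the inverse law of cosines on triangle BAS: cos(∠BAS) = (8² + (8·√3)² − 8²) / (2·8·8·√3) = 192/221.7 = 0.866, so ∠BAS = 30°.

Therefore, the measure of angle ∠BAS = 30°.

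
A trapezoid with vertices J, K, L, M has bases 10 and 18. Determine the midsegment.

The midsegment (median) of a trapezoid connects the midpoints of the non-parallel sides.
Its length is the average of the two bases: (10 + 18) / 2 = 14.

14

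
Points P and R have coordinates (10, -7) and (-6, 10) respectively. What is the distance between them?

d = sqrt((-16)^2 + (17)^2) = sqrt(545)

sqrt(545)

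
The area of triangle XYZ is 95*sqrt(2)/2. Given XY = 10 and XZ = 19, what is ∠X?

Area = (1/2) * a * b * sin(C)
sin(C) = 2 * Area / (a * b)
sin(C) = 2 * 95*sqrt(2)/2 / (10 * 19)
sin(C) = sqrt(2)/2
C = arcsin(sqrt(2)/2) = 45°
Since sin(180° - C) = sin(C), the obtuse angle 135° gives the same area, so C = 45° or C = 135°.

45° or 135°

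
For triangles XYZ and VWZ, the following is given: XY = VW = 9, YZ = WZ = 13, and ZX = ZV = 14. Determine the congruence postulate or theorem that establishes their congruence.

The given information provides:
XY = VW = 9, YZ = WZ = 13, and ZX = ZV = 14
This matches the SSS congruence theorem.
All three pairs of corresponding sides are equal (Side-Side-Side).

SSS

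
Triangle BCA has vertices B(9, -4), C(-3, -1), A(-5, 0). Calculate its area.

Using the Shoelace formula for a triangle:
Area = (1/2)|x0(y1 - y2) + x1(y2 - y0) + x2(y0 - y1)|
Area = (1/2)|9(-1 - 0) + -3(0 - -4) + -5(-4 - -1)|
Area = (1/2)|-9 + -12 + 15|
Area = (1/2)|-6|
Area = (1/2)(6)
Area = 3

3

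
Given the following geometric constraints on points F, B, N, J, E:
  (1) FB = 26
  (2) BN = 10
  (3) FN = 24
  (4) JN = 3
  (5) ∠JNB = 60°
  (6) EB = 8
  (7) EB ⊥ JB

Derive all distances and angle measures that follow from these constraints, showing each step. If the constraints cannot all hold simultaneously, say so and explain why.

The constraints are consistent.

Step 1: From BN = 10, NJ = 3, and ∠BNJ = 60°, by the law of cosines:
  BJ² = BN² + NJ² - 2·BN·NJ·cos(60°) = 100 + 9 - 30 = 79
  BJ = √79

Step 2: From FB = 26, FN = 24, BN = 10, by the inverse law of cosines:
  cos(∠BFN) = (FB² + FN² - BN²) / (2·FB·FN)
  ∠BFN = 22.62°

Step 3: From BF = 26, BN = 10, FN = 24, by the inverse law of cosines:
  cos(∠FBN) = (BF² + BN² - FN²) / (2·BF·BN)
  ∠FBN = 67.38°

Step 4: From NB = 10, NF = 24, BF = 26, by the inverse law of cosines:
  cos(∠BNF) = (NB² + NF² - BF²) / (2·NB·NF)
  ∠BNF = 90°

Step 5: From JB = √79, BE = 8, and ∠JBE = 90°, by the law of cosines:
  JE² = JB² + BE² - 2·JB·BE·cos(90°) = 79 + 64 - 0 = 143
  JE = √143

Step 6: From BJ = √79, BN = 10, JN = 3, by the inverse law of cosines:
  cos(∠JBN) = (BJ² + BN² - JN²) / (2·BJ·BN)
  ∠JBN = 17°

Step 7: From JB = √79, JN = 3, BN = 10, by the inverse law of cosines:
  cos(∠BJN) = (JB² + JN² - BN²) / (2·JB·JN)
  ∠BJN = 103°

Step 8: From JB = √79, JE = √143, BE = 8, by the inverse law of cosines:
  cos(∠BJE) = (JB² + JE² - BE²) / (2·JB·JE)
  ∠BJE = 41.99°

Step 9: From EB = 8, EJ = √143, BJ = √79, by the inverse law of cosines:
  cos(∠BEJ) = (EB² + EJ² - BJ²) / (2·EB·EJ)
  ∠BEJ = 48.01°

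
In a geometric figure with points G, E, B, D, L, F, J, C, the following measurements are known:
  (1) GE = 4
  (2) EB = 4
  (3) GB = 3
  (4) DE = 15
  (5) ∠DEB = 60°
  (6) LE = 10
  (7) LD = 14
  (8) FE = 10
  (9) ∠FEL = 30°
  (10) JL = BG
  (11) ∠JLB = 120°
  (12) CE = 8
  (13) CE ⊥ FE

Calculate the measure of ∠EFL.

Step 1: By the law of cosines on triangle FEL: FL² = 10² + 10² − 2·10·10·cos(30°) = 26.79, so FL ≈ 5.18.
Step 2: By the inverse law of cosines on triangle EFL: cos(∠EFL) = (10² + 5.18² − 10²) / (2·10·5.18) = 26.79/103.53 = 0.2588, so ∠EFL = 75°.

Therefore, the measure of angle ∠EFL = 75°.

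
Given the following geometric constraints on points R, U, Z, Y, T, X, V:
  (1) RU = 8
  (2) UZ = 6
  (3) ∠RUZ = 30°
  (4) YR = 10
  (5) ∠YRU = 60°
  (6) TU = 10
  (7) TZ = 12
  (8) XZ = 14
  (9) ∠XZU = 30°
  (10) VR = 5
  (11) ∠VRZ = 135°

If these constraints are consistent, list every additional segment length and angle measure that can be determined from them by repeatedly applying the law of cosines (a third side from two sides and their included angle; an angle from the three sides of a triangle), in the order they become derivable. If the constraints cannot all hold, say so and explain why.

The constraints are consistent. Derivable facts, in order:
After 1 step:
- RZ ≈ 4.11
- UX ≈ 9.3
- UY = 2·√21
- ∠TUZ = 93.82°
- ∠TZU = 56.25°
- ∠UTZ = 29.93°
After 2 steps:
- ZV ≈ 8.42
- ∠RUY = 70.89°
- ∠RYU = 49.11°
- ∠RZU = 103.06°
- ∠URZ = 46.94°
- ∠UXZ = 18.82°
- ∠XUZ = 131.18°
After 3 steps:
- ∠RVZ = 20.17°
- ∠RZV = 24.83°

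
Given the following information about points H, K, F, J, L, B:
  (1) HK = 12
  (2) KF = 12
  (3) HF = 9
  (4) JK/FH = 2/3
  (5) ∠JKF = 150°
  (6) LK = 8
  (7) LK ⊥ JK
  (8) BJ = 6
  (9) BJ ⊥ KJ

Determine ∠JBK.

From the given relations: JK = 2/3·FH = 2/3·9 = 6.
Step 1: By the law of cosines on triangle BJK: BK² = 6² + 6² − 2·6·6·cos(90°) = 72, so BK = 6·√2.
Step 2: By the inverse law of cosines on triangle JBK: cos(∠JBK) = (6² + (6·√2)² − 6²) / (2·6·6·√2) = 72/101.82 = 0.7071, so ∠JBK = 45°.

Therefore, the measure of angle ∠JBK = 45°.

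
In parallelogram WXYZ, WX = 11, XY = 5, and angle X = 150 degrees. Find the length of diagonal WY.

Using the law of cosines:
d^2 = 11^2 + 5^2 - 2(11)(5)cos(150 degrees)
d^2 = 121 + 25 - 110*-sqrt(3)/2
d^2 = 55*sqrt(3) + 146
d = sqrt(55*sqrt(3) + 146)

sqrt(55*sqrt(3) + 146)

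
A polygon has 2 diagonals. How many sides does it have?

Using d = n(n - 3)/2, we solve 2 = n(n - 3)/2.
So n(n - 3) = 4.
Testing n = 4: 4 * 1 = 4 = 4. Correct.
The polygon has 4 sides.

4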